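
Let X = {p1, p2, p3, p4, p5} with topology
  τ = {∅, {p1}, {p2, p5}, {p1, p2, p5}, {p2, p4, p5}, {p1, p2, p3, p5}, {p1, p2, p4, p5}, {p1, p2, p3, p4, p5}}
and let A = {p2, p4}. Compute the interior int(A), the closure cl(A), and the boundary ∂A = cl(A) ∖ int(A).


int(A) = ∅, cl(A) = {p2, p3, p4, p5}, ∂A = {p2, p3, p4, p5}.

Closed sets in (X, τ) are complements of opens:
  closed(X, τ) = {∅, {p3}, {p4}, {p1, p3}, {p3, p4}, {p1, p3, p4}, {p2, p3, p4, p5}, {p1, p2, p3, p4, p5}}.
int(A) = ⋃ {U ∈ τ : U ⊆ A}. Opens contained in A: ∅.
Taking the union of these: int(A) = ∅.
cl(A) = ⋂ {C closed : A ⊆ C}. Closed sets containing A: {p2, p3, p4, p5}, {p1, p2, p3, p4, p5}.
Intersecting these: cl(A) = {p2, p3, p4, p5}.
∂A = cl(A) ∖ int(A) = {p2, p3, p4, p5} ∖ ∅ = {p2, p3, p4, p5}.


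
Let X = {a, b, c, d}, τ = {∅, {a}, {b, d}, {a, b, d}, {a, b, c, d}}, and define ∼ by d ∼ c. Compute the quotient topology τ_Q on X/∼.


X/∼ = {[a], [b], [c=d]}; |τ_Q| = 3.

Equivalence classes: [a], [b], [c=d].
Quotient map π: X → X/∼ sends a ↦ [a], b ↦ [b], c ↦ [c=d], d ↦ [c=d].
For each subset V ⊆ X/∼, compute π^{-1}(V) ⊆ X and check whether π^{-1}(V) ∈ τ. V is open in τ_Q iff π^{-1}(V) ∈ τ.
  V = {}: π^{-1}(V) = ∅ ∈ τ ✓.
  V = {[a]}: π^{-1}(V) = {a} ∈ τ ✓.
  V = {[b]}: π^{-1}(V) = {b} ∉ τ ✗.
  V = {[a], [b]}: π^{-1}(V) = {a, b} ∉ τ ✗.
  V = {[c=d]}: π^{-1}(V) = {c, d} ∉ τ ✗.
  V = {[a], [c=d]}: π^{-1}(V) = {a, c, d} ∉ τ ✗.
  V = {[b], [c=d]}: π^{-1}(V) = {b, c, d} ∉ τ ✗.
  V = {[a], [b], [c=d]}: π^{-1}(V) = {a, b, c, d} ∈ τ ✓.
Open sets in the quotient: τ_Q = {{}, {[a]}, {[a], [b], [c=d]}} (3 elements).


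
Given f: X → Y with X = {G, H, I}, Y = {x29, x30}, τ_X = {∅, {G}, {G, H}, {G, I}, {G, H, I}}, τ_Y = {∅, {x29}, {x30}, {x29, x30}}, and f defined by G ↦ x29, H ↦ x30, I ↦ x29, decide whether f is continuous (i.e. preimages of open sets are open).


f is NOT continuous.

Compute f^{-1}(U) for each U ∈ τ_Y:
  U = ∅: f^{-1}(U) = ∅ ∈ τ_X ✓.
  U = {x29}: f^{-1}(U) = {G, I} ∈ τ_X ✓.
  U = {x30}: f^{-1}(U) = {H} ∉ τ_X ✗.
  U = {x29, x30}: f^{-1}(U) = {G, H, I} ∈ τ_X ✓.
Found U = {x30} with f^{-1}(U) = {H} not in τ_X. Therefore f is NOT continuous.


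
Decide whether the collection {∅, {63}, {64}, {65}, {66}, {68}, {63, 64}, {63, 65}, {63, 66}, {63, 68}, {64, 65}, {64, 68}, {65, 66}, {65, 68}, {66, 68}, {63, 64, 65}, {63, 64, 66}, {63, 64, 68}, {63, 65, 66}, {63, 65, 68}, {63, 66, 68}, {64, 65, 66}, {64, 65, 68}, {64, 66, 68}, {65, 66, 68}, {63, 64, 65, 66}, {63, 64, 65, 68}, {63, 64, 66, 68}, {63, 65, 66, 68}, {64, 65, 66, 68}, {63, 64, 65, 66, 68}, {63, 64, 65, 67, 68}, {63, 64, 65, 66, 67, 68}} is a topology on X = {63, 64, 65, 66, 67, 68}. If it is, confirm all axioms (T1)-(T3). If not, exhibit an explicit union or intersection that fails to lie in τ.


τ is NOT a topology on X.

Axiom (T1): ∅ ∈ τ? Yes; X ∈ τ? Yes.
Axiom (T2/T3): check pairwise unions and intersections of members of τ.
Counterexample for (T2): {64} ∪ {66} = {64, 66} ∉ τ. Therefore τ is NOT a topology.


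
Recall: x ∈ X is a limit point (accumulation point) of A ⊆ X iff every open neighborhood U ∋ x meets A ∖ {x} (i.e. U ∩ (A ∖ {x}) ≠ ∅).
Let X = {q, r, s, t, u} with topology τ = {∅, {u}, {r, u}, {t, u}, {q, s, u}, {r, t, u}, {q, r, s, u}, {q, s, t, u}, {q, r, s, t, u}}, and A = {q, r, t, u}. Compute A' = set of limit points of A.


A' = {q, r, s, t}

For each x ∈ X, list the open sets U ∈ τ with x ∈ U, then check whether U ∩ (A ∖ {x}) ≠ ∅ for every such U.
  x = q: opens ∋ x are {q, s, u}, {q, r, s, u}, {q, s, t, u}, {q, r, s, t, u}; each meets A ∖ {q}, so x IS a limit point.
  x = r: opens ∋ x are {r, u}, {r, t, u}, {q, r, s, u}, {q, r, s, t, u}; each meets A ∖ {r}, so x IS a limit point.
  x = s: opens ∋ x are {q, s, u}, {q, r, s, u}, {q, s, t, u}, {q, r, s, t, u}; each meets A ∖ {s}, so x IS a limit point.
  x = t: opens ∋ x are {t, u}, {r, t, u}, {q, s, t, u}, {q, r, s, t, u}; each meets A ∖ {t}, so x IS a limit point.
  x = u: open {u} ∋ x has {u} ∩ (A ∖ {u}) = ∅, so x is NOT a limit point.
Collecting: A' = {q, r, s, t}.


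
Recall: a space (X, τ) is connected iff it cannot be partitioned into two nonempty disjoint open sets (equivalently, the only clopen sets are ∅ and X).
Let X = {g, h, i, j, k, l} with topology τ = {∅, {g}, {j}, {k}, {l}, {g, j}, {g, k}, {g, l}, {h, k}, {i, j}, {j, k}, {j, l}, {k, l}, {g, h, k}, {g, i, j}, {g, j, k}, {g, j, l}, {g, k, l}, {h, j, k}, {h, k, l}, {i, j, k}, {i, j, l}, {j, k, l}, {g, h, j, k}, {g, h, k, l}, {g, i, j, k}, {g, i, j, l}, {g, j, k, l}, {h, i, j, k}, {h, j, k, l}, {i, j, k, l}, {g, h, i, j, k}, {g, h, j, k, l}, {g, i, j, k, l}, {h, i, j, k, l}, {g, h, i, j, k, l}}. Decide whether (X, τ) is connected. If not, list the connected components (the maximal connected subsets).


(X, τ) is disconnected; components = [{g}, {l}, {h, k}, {i, j}].

Find clopen sets (U ∈ τ with X ∖ U ∈ τ):
  U = ∅, X ∖ U = {g, h, i, j, k, l} — both open, so U is clopen.
  U = {g}, X ∖ U = {h, i, j, k, l} — both open, so U is clopen.
  U = {l}, X ∖ U = {g, h, i, j, k} — both open, so U is clopen.
  U = {g, l}, X ∖ U = {h, i, j, k} — both open, so U is clopen.
  U = {h, k}, X ∖ U = {g, i, j, l} — both open, so U is clopen.
  U = {i, j}, X ∖ U = {g, h, k, l} — both open, so U is clopen.
  U = {g, h, k}, X ∖ U = {i, j, l} — both open, so U is clopen.
  U = {g, i, j}, X ∖ U = {h, k, l} — both open, so U is clopen.
  U = {h, k, l}, X ∖ U = {g, i, j} — both open, so U is clopen.
  U = {i, j, l}, X ∖ U = {g, h, k} — both open, so U is clopen.
  U = {g, h, k, l}, X ∖ U = {i, j} — both open, so U is clopen.
  U = {g, i, j, l}, X ∖ U = {h, k} — both open, so U is clopen.
  U = {h, i, j, k}, X ∖ U = {g, l} — both open, so U is clopen.
  U = {g, h, i, j, k}, X ∖ U = {l} — both open, so U is clopen.
  U = {h, i, j, k, l}, X ∖ U = {g} — both open, so U is clopen.
  U = {g, h, i, j, k, l}, X ∖ U = ∅ — both open, so U is clopen.
Nontrivial clopen(s) exist: e.g. {i, j, l}. So (X, τ) is disconnected.
Compute connected components by grouping points that agree on all clopens:
  component: {g}
  component: {l}
  component: {h, k}
  component: {i, j}


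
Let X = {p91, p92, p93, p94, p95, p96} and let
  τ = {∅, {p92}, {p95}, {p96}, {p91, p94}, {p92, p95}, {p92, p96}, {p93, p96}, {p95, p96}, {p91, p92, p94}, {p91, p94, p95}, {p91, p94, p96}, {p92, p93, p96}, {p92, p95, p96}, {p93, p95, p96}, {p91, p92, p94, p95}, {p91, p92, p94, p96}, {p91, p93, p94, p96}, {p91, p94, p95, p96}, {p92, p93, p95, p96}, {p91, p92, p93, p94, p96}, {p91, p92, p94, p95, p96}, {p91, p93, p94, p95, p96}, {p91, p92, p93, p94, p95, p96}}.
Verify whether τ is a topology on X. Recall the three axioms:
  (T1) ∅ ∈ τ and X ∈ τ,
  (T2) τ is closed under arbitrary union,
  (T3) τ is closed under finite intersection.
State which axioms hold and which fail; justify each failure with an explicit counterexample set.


τ IS a topology on X.

Axiom (T1): ∅ ∈ τ? Yes; X ∈ τ? Yes.
Axiom (T2/T3): check pairwise unions and intersections of members of τ.
All pairwise intersections and unions checked — each lies in τ. Therefore τ satisfies (T1), (T2), (T3): it IS a topology on X.


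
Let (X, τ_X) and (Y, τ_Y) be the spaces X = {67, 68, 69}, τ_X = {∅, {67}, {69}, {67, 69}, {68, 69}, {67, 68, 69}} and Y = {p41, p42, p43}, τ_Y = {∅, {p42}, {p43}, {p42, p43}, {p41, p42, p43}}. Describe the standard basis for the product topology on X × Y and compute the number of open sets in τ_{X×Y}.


Basis B = {∅ × ∅, {67} × {p42}, {67} × {p43}, {69} × {p42}, {69} × {p43}, {67} × {p42, p43}, {67, 69} × {p42}, {67, 69} × {p43}, {68, 69} × {p42}, {68, 69} × {p43}, {69} × {p42, p43}, {67} × {p41, p42, p43}, {67, 68, 69} × {p42}, {67, 68, 69} × {p43}, {69} × {p41, p42, p43}, {67, 69} × {p42, p43}, {68, 69} × {p42, p43}, {67, 69} × {p41, p42, p43}, {67, 68, 69} × {p42, p43}, {68, 69} × {p41, p42, p43}, {67, 68, 69} × {p41, p42, p43}}; |τ_{X×Y}| = 70.

Enumerate products U × V with U ∈ τ_X, V ∈ τ_Y (deduplicated):
  ∅ × ∅ = {} (∅)
  {67} × {p42} = {(67,p42)}
  {67} × {p43} = {(67,p43)}
  {69} × {p42} = {(69,p42)}
  {69} × {p43} = {(69,p43)}
  {67} × {p42, p43} = {(67,p42), (67,p43)}
  {67, 69} × {p42} = {(67,p42), (69,p42)}
  {67, 69} × {p43} = {(67,p43), (69,p43)}
  {68, 69} × {p42} = {(68,p42), (69,p42)}
  {68, 69} × {p43} = {(68,p43), (69,p43)}
  {69} × {p42, p43} = {(69,p42), (69,p43)}
  {67} × {p41, p42, p43} = {(67,p41), (67,p42), (67,p43)}
  {67, 68, 69} × {p42} = {(67,p42), (68,p42), (69,p42)}
  {67, 68, 69} × {p43} = {(67,p43), (68,p43), (69,p43)}
  {69} × {p41, p42, p43} = {(69,p41), (69,p42), (69,p43)}
  {67, 69} × {p42, p43} = {(67,p42), (67,p43), (69,p42), (69,p43)}
  {68, 69} × {p42, p43} = {(68,p42), (68,p43), (69,p42), (69,p43)}
  {67, 69} × {p41, p42, p43} = {(67,p41), (67,p42), (67,p43), (69,p41), (69,p42), (69,p43)}
  {67, 68, 69} × {p42, p43} = {(67,p42), (67,p43), (68,p42), (68,p43), (69,p42), (69,p43)}
  {68, 69} × {p41, p42, p43} = {(68,p41), (68,p42), (68,p43), (69,p41), (69,p42), (69,p43)}
  {67, 68, 69} × {p41, p42, p43} = {(67,p41), (67,p42), (67,p43), (68,p41), (68,p42), (68,p43), (69,p41), (69,p42), (69,p43)}
These 21 distinct sets form the basis B.
Close under arbitrary unions to get τ_{X×Y}; counting gives |τ_{X×Y}| = 70.


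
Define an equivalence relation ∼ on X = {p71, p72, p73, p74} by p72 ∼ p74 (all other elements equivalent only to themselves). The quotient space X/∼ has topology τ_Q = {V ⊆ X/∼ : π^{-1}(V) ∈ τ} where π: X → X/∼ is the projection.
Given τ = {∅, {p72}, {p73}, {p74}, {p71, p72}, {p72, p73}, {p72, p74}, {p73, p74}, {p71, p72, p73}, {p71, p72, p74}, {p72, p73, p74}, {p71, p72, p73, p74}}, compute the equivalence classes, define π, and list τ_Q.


X/∼ = {[p71], [p72=p74], [p73]}; |τ_Q| = 6.

Equivalence classes: [p71], [p72=p74], [p73].
Quotient map π: X → X/∼ sends p71 ↦ [p71], p72 ↦ [p72=p74], p73 ↦ [p73], p74 ↦ [p72=p74].
For each subset V ⊆ X/∼, compute π^{-1}(V) ⊆ X and check whether π^{-1}(V) ∈ τ. V is open in τ_Q iff π^{-1}(V) ∈ τ.
  V = {}: π^{-1}(V) = ∅ ∈ τ ✓.
  V = {[p71]}: π^{-1}(V) = {p71} ∉ τ ✗.
  V = {[p72=p74]}: π^{-1}(V) = {p72, p74} ∈ τ ✓.
  V = {[p71], [p72=p74]}: π^{-1}(V) = {p71, p72, p74} ∈ τ ✓.
  V = {[p73]}: π^{-1}(V) = {p73} ∈ τ ✓.
  V = {[p71], [p73]}: π^{-1}(V) = {p71, p73} ∉ τ ✗.
  V = {[p72=p74], [p73]}: π^{-1}(V) = {p72, p73, p74} ∈ τ ✓.
  V = {[p71], [p72=p74], [p73]}: π^{-1}(V) = {p71, p72, p73, p74} ∈ τ ✓.
Open sets in the quotient: τ_Q = {{}, {[p72=p74]}, {[p71], [p72=p74]}, {[p73]}, {[p72=p74], [p73]}, {[p71], [p72=p74], [p73]}} (6 elements).


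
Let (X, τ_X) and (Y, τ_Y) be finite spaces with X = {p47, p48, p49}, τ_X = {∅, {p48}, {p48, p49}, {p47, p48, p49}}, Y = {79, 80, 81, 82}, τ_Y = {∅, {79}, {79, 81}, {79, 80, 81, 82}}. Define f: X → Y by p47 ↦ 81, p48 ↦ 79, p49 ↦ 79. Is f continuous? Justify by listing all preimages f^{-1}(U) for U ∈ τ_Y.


f IS continuous.

Compute f^{-1}(U) for each U ∈ τ_Y:
  U = ∅: f^{-1}(U) = ∅ ∈ τ_X ✓.
  U = {79}: f^{-1}(U) = {p48, p49} ∈ τ_X ✓.
  U = {79, 81}: f^{-1}(U) = {p47, p48, p49} ∈ τ_X ✓.
  U = {79, 80, 81, 82}: f^{-1}(U) = {p47, p48, p49} ∈ τ_X ✓.
Every preimage lies in τ_X, so f IS continuous.


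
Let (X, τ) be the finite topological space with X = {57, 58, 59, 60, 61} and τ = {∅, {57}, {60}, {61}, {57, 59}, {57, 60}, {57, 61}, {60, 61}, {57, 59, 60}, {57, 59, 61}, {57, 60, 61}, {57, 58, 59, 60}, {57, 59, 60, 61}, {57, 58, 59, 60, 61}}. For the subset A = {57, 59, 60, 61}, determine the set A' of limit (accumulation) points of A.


A' = {58, 59}

For each x ∈ X, list the open sets U ∈ τ with x ∈ U, then check whether U ∩ (A ∖ {x}) ≠ ∅ for every such U.
  x = 57: open {57} ∋ x has {57} ∩ (A ∖ {57}) = ∅, so x is NOT a limit point.
  x = 58: opens ∋ x are {57, 58, 59, 60}, {57, 58, 59, 60, 61}; each meets A ∖ {58}, so x IS a limit point.
  x = 59: opens ∋ x are {57, 59}, {57, 59, 60}, {57, 59, 61}, {57, 58, 59, 60}, {57, 59, 60, 61}, {57, 58, 59, 60, 61}; each meets A ∖ {59}, so x IS a limit point.
  x = 60: open {60} ∋ x has {60} ∩ (A ∖ {60}) = ∅, so x is NOT a limit point.
  x = 61: open {61} ∋ x has {61} ∩ (A ∖ {61}) = ∅, so x is NOT a limit point.
Collecting: A' = {58, 59}.


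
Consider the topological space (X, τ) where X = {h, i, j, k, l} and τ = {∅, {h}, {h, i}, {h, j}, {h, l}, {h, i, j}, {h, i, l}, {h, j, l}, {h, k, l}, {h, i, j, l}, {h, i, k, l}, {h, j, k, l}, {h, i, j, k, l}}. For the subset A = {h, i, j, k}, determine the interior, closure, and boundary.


int(A) = {h, i, j}, cl(A) = {h, i, j, k, l}, ∂A = {k, l}.

Closed sets in (X, τ) are complements of opens:
  closed(X, τ) = {∅, {i}, {j}, {k}, {i, j}, {i, k}, {j, k}, {k, l}, {i, j, k}, {i, k, l}, {j, k, l}, {i, j, k, l}, {h, i, j, k, l}}.
int(A) = ⋃ {U ∈ τ : U ⊆ A}. Opens contained in A: ∅, {h}, {h, i}, {h, j}, {h, i, j}.
Taking the union of these: int(A) = {h, i, j}.
cl(A) = ⋂ {C closed : A ⊆ C}. Closed sets containing A: {h, i, j, k, l}.
Intersecting these: cl(A) = {h, i, j, k, l}.
∂A = cl(A) ∖ int(A) = {h, i, j, k, l} ∖ {h, i, j} = {k, l}.


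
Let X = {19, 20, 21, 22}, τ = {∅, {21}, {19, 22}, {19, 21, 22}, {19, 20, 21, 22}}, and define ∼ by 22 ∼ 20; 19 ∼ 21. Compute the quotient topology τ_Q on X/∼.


X/∼ = {[19=21], [20=22]}; |τ_Q| = 2.

Equivalence classes: [19=21], [20=22].
Quotient map π: X → X/∼ sends 19 ↦ [19=21], 20 ↦ [20=22], 21 ↦ [19=21], 22 ↦ [20=22].
For each subset V ⊆ X/∼, compute π^{-1}(V) ⊆ X and check whether π^{-1}(V) ∈ τ. V is open in τ_Q iff π^{-1}(V) ∈ τ.
  V = {}: π^{-1}(V) = ∅ ∈ τ ✓.
  V = {[19=21]}: π^{-1}(V) = {19, 21} ∉ τ ✗.
  V = {[20=22]}: π^{-1}(V) = {20, 22} ∉ τ ✗.
  V = {[19=21], [20=22]}: π^{-1}(V) = {19, 20, 21, 22} ∈ τ ✓.
Open sets in the quotient: τ_Q = {{}, {[19=21], [20=22]}} (2 elements).


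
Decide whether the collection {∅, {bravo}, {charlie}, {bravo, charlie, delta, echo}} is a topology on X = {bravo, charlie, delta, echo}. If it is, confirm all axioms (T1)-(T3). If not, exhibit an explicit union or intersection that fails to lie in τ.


τ is NOT a topology on X.

Axiom (T1): ∅ ∈ τ? Yes; X ∈ τ? Yes.
Axiom (T2/T3): check pairwise unions and intersections of members of τ.
Counterexample for (T2): {bravo} ∪ {charlie} = {bravo, charlie} ∉ τ. Therefore τ is NOT a topology.


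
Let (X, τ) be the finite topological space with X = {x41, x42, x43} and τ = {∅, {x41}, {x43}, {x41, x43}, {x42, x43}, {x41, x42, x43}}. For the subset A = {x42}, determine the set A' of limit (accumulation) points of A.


A' = ∅

For each x ∈ X, list the open sets U ∈ τ with x ∈ U, then check whether U ∩ (A ∖ {x}) ≠ ∅ for every such U.
  x = x41: open {x41} ∋ x has {x41} ∩ (A ∖ {x41}) = ∅, so x is NOT a limit point.
  x = x42: open {x42, x43} ∋ x has {x42, x43} ∩ (A ∖ {x42}) = ∅, so x is NOT a limit point.
  x = x43: open {x43} ∋ x has {x43} ∩ (A ∖ {x43}) = ∅, so x is NOT a limit point.
Collecting: A' = ∅.


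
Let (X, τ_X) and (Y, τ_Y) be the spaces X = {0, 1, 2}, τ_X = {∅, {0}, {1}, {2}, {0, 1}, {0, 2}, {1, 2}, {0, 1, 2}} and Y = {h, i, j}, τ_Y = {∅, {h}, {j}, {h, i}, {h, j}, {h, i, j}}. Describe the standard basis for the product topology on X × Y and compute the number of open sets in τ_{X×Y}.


Basis B = {∅ × ∅, {0} × {h}, {0} × {j}, {1} × {h}, {1} × {j}, {2} × {h}, {2} × {j}, {0} × {h, i}, {0} × {h, j}, {0, 1} × {h}, {0, 2} × {h}, {0, 1} × {j}, {0, 2} × {j}, {1} × {h, i}, {1} × {h, j}, {1, 2} × {h}, {1, 2} × {j}, {2} × {h, i}, {2} × {h, j}, {0} × {h, i, j}, {0, 1, 2} × {h}, {0, 1, 2} × {j}, {1} × {h, i, j}, {2} × {h, i, j}, {0, 1} × {h, i}, {0, 2} × {h, i}, {0, 1} × {h, j}, {0, 2} × {h, j}, {1, 2} × {h, i}, {1, 2} × {h, j}, {0, 1} × {h, i, j}, {0, 2} × {h, i, j}, {0, 1, 2} × {h, i}, {0, 1, 2} × {h, j}, {1, 2} × {h, i, j}, {0, 1, 2} × {h, i, j}}; |τ_{X×Y}| = 216.

Enumerate products U × V with U ∈ τ_X, V ∈ τ_Y (deduplicated):
  ∅ × ∅ = {} (∅)
  {0} × {h} = {(0,h)}
  {0} × {j} = {(0,j)}
  {1} × {h} = {(1,h)}
  {1} × {j} = {(1,j)}
  {2} × {h} = {(2,h)}
  {2} × {j} = {(2,j)}
  {0} × {h, i} = {(0,h), (0,i)}
  {0} × {h, j} = {(0,h), (0,j)}
  {0, 1} × {h} = {(0,h), (1,h)}
  {0, 2} × {h} = {(0,h), (2,h)}
  {0, 1} × {j} = {(0,j), (1,j)}
  {0, 2} × {j} = {(0,j), (2,j)}
  {1} × {h, i} = {(1,h), (1,i)}
  {1} × {h, j} = {(1,h), (1,j)}
  {1, 2} × {h} = {(1,h), (2,h)}
  {1, 2} × {j} = {(1,j), (2,j)}
  {2} × {h, i} = {(2,h), (2,i)}
  {2} × {h, j} = {(2,h), (2,j)}
  {0} × {h, i, j} = {(0,h), (0,i), (0,j)}
  {0, 1, 2} × {h} = {(0,h), (1,h), (2,h)}
  {0, 1, 2} × {j} = {(0,j), (1,j), (2,j)}
  {1} × {h, i, j} = {(1,h), (1,i), (1,j)}
  {2} × {h, i, j} = {(2,h), (2,i), (2,j)}
  {0, 1} × {h, i} = {(0,h), (0,i), (1,h), (1,i)}
  {0, 2} × {h, i} = {(0,h), (0,i), (2,h), (2,i)}
  {0, 1} × {h, j} = {(0,h), (0,j), (1,h), (1,j)}
  {0, 2} × {h, j} = {(0,h), (0,j), (2,h), (2,j)}
  {1, 2} × {h, i} = {(1,h), (1,i), (2,h), (2,i)}
  {1, 2} × {h, j} = {(1,h), (1,j), (2,h), (2,j)}
  {0, 1} × {h, i, j} = {(0,h), (0,i), (0,j), (1,h), (1,i), (1,j)}
  {0, 2} × {h, i, j} = {(0,h), (0,i), (0,j), (2,h), (2,i), (2,j)}
  {0, 1, 2} × {h, i} = {(0,h), (0,i), (1,h), (1,i), (2,h), (2,i)}
  {0, 1, 2} × {h, j} = {(0,h), (0,j), (1,h), (1,j), (2,h), (2,j)}
  {1, 2} × {h, i, j} = {(1,h), (1,i), (1,j), (2,h), (2,i), (2,j)}
  {0, 1, 2} × {h, i, j} = {(0,h), (0,i), (0,j), (1,h), (1,i), (1,j), (2,h), (2,i), (2,j)}
These 36 distinct sets form the basis B.
Close under arbitrary unions to get τ_{X×Y}; counting gives |τ_{X×Y}| = 216.


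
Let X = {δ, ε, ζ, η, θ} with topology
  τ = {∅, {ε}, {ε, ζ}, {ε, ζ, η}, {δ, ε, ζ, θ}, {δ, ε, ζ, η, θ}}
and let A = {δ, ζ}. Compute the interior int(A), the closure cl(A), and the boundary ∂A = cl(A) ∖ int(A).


int(A) = ∅, cl(A) = {δ, ζ, η, θ}, ∂A = {δ, ζ, η, θ}.

Closed sets in (X, τ) are complements of opens:
  closed(X, τ) = {∅, {η}, {δ, θ}, {δ, η, θ}, {δ, ζ, η, θ}, {δ, ε, ζ, η, θ}}.
int(A) = ⋃ {U ∈ τ : U ⊆ A}. Opens contained in A: ∅.
Taking the union of these: int(A) = ∅.
cl(A) = ⋂ {C closed : A ⊆ C}. Closed sets containing A: {δ, ζ, η, θ}, {δ, ε, ζ, η, θ}.
Intersecting these: cl(A) = {δ, ζ, η, θ}.
∂A = cl(A) ∖ int(A) = {δ, ζ, η, θ} ∖ ∅ = {δ, ζ, η, θ}.


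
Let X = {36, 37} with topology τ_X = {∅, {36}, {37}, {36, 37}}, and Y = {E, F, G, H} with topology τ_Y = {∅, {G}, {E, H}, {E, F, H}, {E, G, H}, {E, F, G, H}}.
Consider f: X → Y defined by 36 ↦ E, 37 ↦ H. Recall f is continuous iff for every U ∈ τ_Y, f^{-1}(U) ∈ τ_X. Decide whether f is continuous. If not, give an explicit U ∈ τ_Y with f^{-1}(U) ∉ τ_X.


f IS continuous.

Compute f^{-1}(U) for each U ∈ τ_Y:
  U = ∅: f^{-1}(U) = ∅ ∈ τ_X ✓.
  U = {G}: f^{-1}(U) = ∅ ∈ τ_X ✓.
  U = {E, H}: f^{-1}(U) = {36, 37} ∈ τ_X ✓.
  U = {E, F, H}: f^{-1}(U) = {36, 37} ∈ τ_X ✓.
  U = {E, G, H}: f^{-1}(U) = {36, 37} ∈ τ_X ✓.
  U = {E, F, G, H}: f^{-1}(U) = {36, 37} ∈ τ_X ✓.
Every preimage lies in τ_X, so f IS continuous.


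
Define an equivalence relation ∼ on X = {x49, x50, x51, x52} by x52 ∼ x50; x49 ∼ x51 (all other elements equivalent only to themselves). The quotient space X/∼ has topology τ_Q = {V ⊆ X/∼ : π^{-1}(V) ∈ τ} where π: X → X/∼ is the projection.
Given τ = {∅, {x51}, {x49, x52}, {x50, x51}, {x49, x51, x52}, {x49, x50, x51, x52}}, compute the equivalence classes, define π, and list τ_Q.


X/∼ = {[x49=x51], [x50=x52]}; |τ_Q| = 2.

Equivalence classes: [x49=x51], [x50=x52].
Quotient map π: X → X/∼ sends x49 ↦ [x49=x51], x50 ↦ [x50=x52], x51 ↦ [x49=x51], x52 ↦ [x50=x52].
For each subset V ⊆ X/∼, compute π^{-1}(V) ⊆ X and check whether π^{-1}(V) ∈ τ. V is open in τ_Q iff π^{-1}(V) ∈ τ.
  V = {}: π^{-1}(V) = ∅ ∈ τ ✓.
  V = {[x49=x51]}: π^{-1}(V) = {x49, x51} ∉ τ ✗.
  V = {[x50=x52]}: π^{-1}(V) = {x50, x52} ∉ τ ✗.
  V = {[x49=x51], [x50=x52]}: π^{-1}(V) = {x49, x50, x51, x52} ∈ τ ✓.
Open sets in the quotient: τ_Q = {{}, {[x49=x51], [x50=x52]}} (2 elements).


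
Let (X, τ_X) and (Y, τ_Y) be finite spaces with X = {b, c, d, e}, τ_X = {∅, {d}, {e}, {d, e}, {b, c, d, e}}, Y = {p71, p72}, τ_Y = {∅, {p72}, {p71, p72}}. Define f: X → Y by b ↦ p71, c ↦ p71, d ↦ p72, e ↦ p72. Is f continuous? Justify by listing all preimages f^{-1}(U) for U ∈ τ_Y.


f IS continuous.

Compute f^{-1}(U) for each U ∈ τ_Y:
  U = ∅: f^{-1}(U) = ∅ ∈ τ_X ✓.
  U = {p72}: f^{-1}(U) = {d, e} ∈ τ_X ✓.
  U = {p71, p72}: f^{-1}(U) = {b, c, d, e} ∈ τ_X ✓.
Every preimage lies in τ_X, so f IS continuous.


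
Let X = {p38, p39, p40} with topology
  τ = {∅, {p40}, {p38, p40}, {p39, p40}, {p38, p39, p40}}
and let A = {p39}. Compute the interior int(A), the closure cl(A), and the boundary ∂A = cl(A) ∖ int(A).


int(A) = ∅, cl(A) = {p39}, ∂A = {p39}.

Closed sets in (X, τ) are complements of opens:
  closed(X, τ) = {∅, {p38}, {p39}, {p38, p39}, {p38, p39, p40}}.
int(A) = ⋃ {U ∈ τ : U ⊆ A}. Opens contained in A: ∅.
Taking the union of these: int(A) = ∅.
cl(A) = ⋂ {C closed : A ⊆ C}. Closed sets containing A: {p39}, {p38, p39}, {p38, p39, p40}.
Intersecting these: cl(A) = {p39}.
∂A = cl(A) ∖ int(A) = {p39} ∖ ∅ = {p39}.


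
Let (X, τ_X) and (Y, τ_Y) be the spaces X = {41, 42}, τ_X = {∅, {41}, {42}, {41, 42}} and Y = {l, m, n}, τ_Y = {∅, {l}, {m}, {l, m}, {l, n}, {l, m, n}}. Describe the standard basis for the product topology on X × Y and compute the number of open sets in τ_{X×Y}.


Basis B = {∅ × ∅, {41} × {l}, {41} × {m}, {42} × {l}, {42} × {m}, {41} × {l, m}, {41} × {l, n}, {41, 42} × {l}, {41, 42} × {m}, {42} × {l, m}, {42} × {l, n}, {41} × {l, m, n}, {42} × {l, m, n}, {41, 42} × {l, m}, {41, 42} × {l, n}, {41, 42} × {l, m, n}}; |τ_{X×Y}| = 36.

Enumerate products U × V with U ∈ τ_X, V ∈ τ_Y (deduplicated):
  ∅ × ∅ = {} (∅)
  {41} × {l} = {(41,l)}
  {41} × {m} = {(41,m)}
  {42} × {l} = {(42,l)}
  {42} × {m} = {(42,m)}
  {41} × {l, m} = {(41,l), (41,m)}
  {41} × {l, n} = {(41,l), (41,n)}
  {41, 42} × {l} = {(41,l), (42,l)}
  {41, 42} × {m} = {(41,m), (42,m)}
  {42} × {l, m} = {(42,l), (42,m)}
  {42} × {l, n} = {(42,l), (42,n)}
  {41} × {l, m, n} = {(41,l), (41,m), (41,n)}
  {42} × {l, m, n} = {(42,l), (42,m), (42,n)}
  {41, 42} × {l, m} = {(41,l), (41,m), (42,l), (42,m)}
  {41, 42} × {l, n} = {(41,l), (41,n), (42,l), (42,n)}
  {41, 42} × {l, m, n} = {(41,l), (41,m), (41,n), (42,l), (42,m), (42,n)}
These 16 distinct sets form the basis B.
Close under arbitrary unions to get τ_{X×Y}; counting gives |τ_{X×Y}| = 36.


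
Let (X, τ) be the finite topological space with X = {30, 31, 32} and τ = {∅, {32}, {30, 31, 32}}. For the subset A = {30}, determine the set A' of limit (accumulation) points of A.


A' = {31}

For each x ∈ X, list the open sets U ∈ τ with x ∈ U, then check whether U ∩ (A ∖ {x}) ≠ ∅ for every such U.
  x = 30: open {30, 31, 32} ∋ x has {30, 31, 32} ∩ (A ∖ {30}) = ∅, so x is NOT a limit point.
  x = 31: opens ∋ x are {30, 31, 32}; each meets A ∖ {31}, so x IS a limit point.
  x = 32: open {32} ∋ x has {32} ∩ (A ∖ {32}) = ∅, so x is NOT a limit point.
Collecting: A' = {31}.


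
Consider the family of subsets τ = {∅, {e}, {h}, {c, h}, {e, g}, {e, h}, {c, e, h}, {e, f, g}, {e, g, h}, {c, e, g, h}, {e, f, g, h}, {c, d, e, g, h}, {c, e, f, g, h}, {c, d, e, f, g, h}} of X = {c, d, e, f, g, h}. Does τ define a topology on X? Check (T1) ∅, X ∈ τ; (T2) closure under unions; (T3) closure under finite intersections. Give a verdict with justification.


τ IS a topology on X.

Axiom (T1): ∅ ∈ τ? Yes; X ∈ τ? Yes.
Axiom (T2/T3): check pairwise unions and intersections of members of τ.
All pairwise intersections and unions checked — each lies in τ. Therefore τ satisfies (T1), (T2), (T3): it IS a topology on X.


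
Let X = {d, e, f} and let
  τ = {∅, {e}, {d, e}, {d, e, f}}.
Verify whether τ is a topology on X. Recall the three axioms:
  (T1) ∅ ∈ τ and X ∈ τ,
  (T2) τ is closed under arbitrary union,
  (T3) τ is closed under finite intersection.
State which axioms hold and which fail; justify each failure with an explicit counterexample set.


τ IS a topology on X.

Axiom (T1): ∅ ∈ τ? Yes; X ∈ τ? Yes.
Axiom (T2/T3): check pairwise unions and intersections of members of τ.
All pairwise intersections and unions checked — each lies in τ. Therefore τ satisfies (T1), (T2), (T3): it IS a topology on X.


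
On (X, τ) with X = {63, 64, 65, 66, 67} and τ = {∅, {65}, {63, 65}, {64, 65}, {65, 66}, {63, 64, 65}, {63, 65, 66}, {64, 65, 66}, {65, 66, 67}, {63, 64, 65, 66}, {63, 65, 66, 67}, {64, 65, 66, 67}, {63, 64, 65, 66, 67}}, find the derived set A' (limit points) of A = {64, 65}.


A' = {63, 64, 66, 67}

For each x ∈ X, list the open sets U ∈ τ with x ∈ U, then check whether U ∩ (A ∖ {x}) ≠ ∅ for every such U.
  x = 63: opens ∋ x are {63, 65}, {63, 64, 65}, {63, 65, 66}, {63, 64, 65, 66}, {63, 65, 66, 67}, {63, 64, 65, 66, 67}; each meets A ∖ {63}, so x IS a limit point.
  x = 64: opens ∋ x are {64, 65}, {63, 64, 65}, {64, 65, 66}, {63, 64, 65, 66}, {64, 65, 66, 67}, {63, 64, 65, 66, 67}; each meets A ∖ {64}, so x IS a limit point.
  x = 65: open {65} ∋ x has {65} ∩ (A ∖ {65}) = ∅, so x is NOT a limit point.
  x = 66: opens ∋ x are {65, 66}, {63, 65, 66}, {64, 65, 66}, {65, 66, 67}, {63, 64, 65, 66}, {63, 65, 66, 67}, {64, 65, 66, 67}, {63, 64, 65, 66, 67}; each meets A ∖ {66}, so x IS a limit point.
  x = 67: opens ∋ x are {65, 66, 67}, {63, 65, 66, 67}, {64, 65, 66, 67}, {63, 64, 65, 66, 67}; each meets A ∖ {67}, so x IS a limit point.
Collecting: A' = {63, 64, 66, 67}.


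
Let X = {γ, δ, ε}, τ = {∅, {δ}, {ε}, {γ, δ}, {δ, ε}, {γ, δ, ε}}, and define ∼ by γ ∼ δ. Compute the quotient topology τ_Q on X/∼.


X/∼ = {[γ=δ], [ε]}; |τ_Q| = 4.

Equivalence classes: [γ=δ], [ε].
Quotient map π: X → X/∼ sends γ ↦ [γ=δ], δ ↦ [γ=δ], ε ↦ [ε].
For each subset V ⊆ X/∼, compute π^{-1}(V) ⊆ X and check whether π^{-1}(V) ∈ τ. V is open in τ_Q iff π^{-1}(V) ∈ τ.
  V = {}: π^{-1}(V) = ∅ ∈ τ ✓.
  V = {[γ=δ]}: π^{-1}(V) = {γ, δ} ∈ τ ✓.
  V = {[ε]}: π^{-1}(V) = {ε} ∈ τ ✓.
  V = {[γ=δ], [ε]}: π^{-1}(V) = {γ, δ, ε} ∈ τ ✓.
Open sets in the quotient: τ_Q = {{}, {[γ=δ]}, {[ε]}, {[γ=δ], [ε]}} (4 elements).


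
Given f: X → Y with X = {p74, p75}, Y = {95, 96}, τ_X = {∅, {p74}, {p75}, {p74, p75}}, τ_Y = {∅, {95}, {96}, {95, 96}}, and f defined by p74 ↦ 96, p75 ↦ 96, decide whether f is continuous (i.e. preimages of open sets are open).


f IS continuous.

Compute f^{-1}(U) for each U ∈ τ_Y:
  U = ∅: f^{-1}(U) = ∅ ∈ τ_X ✓.
  U = {95}: f^{-1}(U) = ∅ ∈ τ_X ✓.
  U = {96}: f^{-1}(U) = {p74, p75} ∈ τ_X ✓.
  U = {95, 96}: f^{-1}(U) = {p74, p75} ∈ τ_X ✓.
Every preimage lies in τ_X, so f IS continuous.


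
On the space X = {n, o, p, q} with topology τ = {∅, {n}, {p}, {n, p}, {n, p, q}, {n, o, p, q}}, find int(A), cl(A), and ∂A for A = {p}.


int(A) = {p}, cl(A) = {o, p, q}, ∂A = {o, q}.

Closed sets in (X, τ) are complements of opens:
  closed(X, τ) = {∅, {o}, {o, q}, {n, o, q}, {o, p, q}, {n, o, p, q}}.
int(A) = ⋃ {U ∈ τ : U ⊆ A}. Opens contained in A: ∅, {p}.
Taking the union of these: int(A) = {p}.
cl(A) = ⋂ {C closed : A ⊆ C}. Closed sets containing A: {o, p, q}, {n, o, p, q}.
Intersecting these: cl(A) = {o, p, q}.
∂A = cl(A) ∖ int(A) = {o, p, q} ∖ {p} = {o, q}.


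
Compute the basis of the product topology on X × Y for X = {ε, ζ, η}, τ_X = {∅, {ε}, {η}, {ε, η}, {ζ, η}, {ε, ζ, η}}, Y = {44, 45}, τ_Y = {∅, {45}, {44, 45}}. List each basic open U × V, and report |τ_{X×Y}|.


Basis B = {∅ × ∅, {ε} × {45}, {η} × {45}, {ε} × {44, 45}, {ε, η} × {45}, {ζ, η} × {45}, {η} × {44, 45}, {ε, ζ, η} × {45}, {ε, η} × {44, 45}, {ζ, η} × {44, 45}, {ε, ζ, η} × {44, 45}}; |τ_{X×Y}| = 18.

Enumerate products U × V with U ∈ τ_X, V ∈ τ_Y (deduplicated):
  ∅ × ∅ = {} (∅)
  {ε} × {45} = {(ε,45)}
  {η} × {45} = {(η,45)}
  {ε} × {44, 45} = {(ε,44), (ε,45)}
  {ε, η} × {45} = {(ε,45), (η,45)}
  {ζ, η} × {45} = {(ζ,45), (η,45)}
  {η} × {44, 45} = {(η,44), (η,45)}
  {ε, ζ, η} × {45} = {(ε,45), (ζ,45), (η,45)}
  {ε, η} × {44, 45} = {(ε,44), (ε,45), (η,44), (η,45)}
  {ζ, η} × {44, 45} = {(ζ,44), (ζ,45), (η,44), (η,45)}
  {ε, ζ, η} × {44, 45} = {(ε,44), (ε,45), (ζ,44), (ζ,45), (η,44), (η,45)}
These 11 distinct sets form the basis B.
Close under arbitrary unions to get τ_{X×Y}; counting gives |τ_{X×Y}| = 18.


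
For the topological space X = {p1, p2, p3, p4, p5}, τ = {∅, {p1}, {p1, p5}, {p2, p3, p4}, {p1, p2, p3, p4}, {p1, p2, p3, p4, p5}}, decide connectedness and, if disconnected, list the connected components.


(X, τ) is disconnected; components = [{p1, p5}, {p2, p3, p4}].

Find clopen sets (U ∈ τ with X ∖ U ∈ τ):
  U = ∅, X ∖ U = {p1, p2, p3, p4, p5} — both open, so U is clopen.
  U = {p1, p5}, X ∖ U = {p2, p3, p4} — both open, so U is clopen.
  U = {p2, p3, p4}, X ∖ U = {p1, p5} — both open, so U is clopen.
  U = {p1, p2, p3, p4, p5}, X ∖ U = ∅ — both open, so U is clopen.
Nontrivial clopen(s) exist: e.g. {p2, p3, p4}. So (X, τ) is disconnected.
Compute connected components by grouping points that agree on all clopens:
  component: {p1, p5}
  component: {p2, p3, p4}


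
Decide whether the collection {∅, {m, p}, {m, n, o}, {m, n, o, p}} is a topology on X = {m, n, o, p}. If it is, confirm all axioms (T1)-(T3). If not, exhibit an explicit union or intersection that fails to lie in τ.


τ is NOT a topology on X.

Axiom (T1): ∅ ∈ τ? Yes; X ∈ τ? Yes.
Axiom (T2/T3): check pairwise unions and intersections of members of τ.
Counterexample for (T3): {m, p} ∩ {m, n, o} = {m} ∉ τ. Therefore τ is NOT a topology.


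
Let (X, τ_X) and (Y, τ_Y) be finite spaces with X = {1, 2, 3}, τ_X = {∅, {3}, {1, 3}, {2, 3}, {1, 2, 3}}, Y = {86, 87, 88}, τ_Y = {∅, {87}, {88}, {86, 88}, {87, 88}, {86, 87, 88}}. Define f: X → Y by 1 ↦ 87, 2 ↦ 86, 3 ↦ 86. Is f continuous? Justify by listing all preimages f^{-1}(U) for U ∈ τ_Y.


f is NOT continuous.

Compute f^{-1}(U) for each U ∈ τ_Y:
  U = ∅: f^{-1}(U) = ∅ ∈ τ_X ✓.
  U = {87}: f^{-1}(U) = {1} ∉ τ_X ✗.
  U = {88}: f^{-1}(U) = ∅ ∈ τ_X ✓.
  U = {86, 88}: f^{-1}(U) = {2, 3} ∈ τ_X ✓.
  U = {87, 88}: f^{-1}(U) = {1} ∉ τ_X ✗.
  U = {86, 87, 88}: f^{-1}(U) = {1, 2, 3} ∈ τ_X ✓.
Found U = {87} with f^{-1}(U) = {1} not in τ_X. Therefore f is NOT continuous.


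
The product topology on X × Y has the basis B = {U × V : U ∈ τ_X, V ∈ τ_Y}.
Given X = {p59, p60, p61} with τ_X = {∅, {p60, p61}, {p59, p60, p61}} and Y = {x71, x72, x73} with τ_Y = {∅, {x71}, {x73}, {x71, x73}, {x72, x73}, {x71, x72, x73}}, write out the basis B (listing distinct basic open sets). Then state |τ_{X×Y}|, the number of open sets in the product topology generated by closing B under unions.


Basis B = {∅ × ∅, {p60, p61} × {x71}, {p60, p61} × {x73}, {p59, p60, p61} × {x71}, {p59, p60, p61} × {x73}, {p60, p61} × {x71, x73}, {p60, p61} × {x72, x73}, {p59, p60, p61} × {x71, x73}, {p59, p60, p61} × {x72, x73}, {p60, p61} × {x71, x72, x73}, {p59, p60, p61} × {x71, x72, x73}}; |τ_{X×Y}| = 18.

Enumerate products U × V with U ∈ τ_X, V ∈ τ_Y (deduplicated):
  ∅ × ∅ = {} (∅)
  {p60, p61} × {x71} = {(p60,x71), (p61,x71)}
  {p60, p61} × {x73} = {(p60,x73), (p61,x73)}
  {p59, p60, p61} × {x71} = {(p59,x71), (p60,x71), (p61,x71)}
  {p59, p60, p61} × {x73} = {(p59,x73), (p60,x73), (p61,x73)}
  {p60, p61} × {x71, x73} = {(p60,x71), (p60,x73), (p61,x71), (p61,x73)}
  {p60, p61} × {x72, x73} = {(p60,x72), (p60,x73), (p61,x72), (p61,x73)}
  {p59, p60, p61} × {x71, x73} = {(p59,x71), (p59,x73), (p60,x71), (p60,x73), (p61,x71), (p61,x73)}
  {p59, p60, p61} × {x72, x73} = {(p59,x72), (p59,x73), (p60,x72), (p60,x73), (p61,x72), (p61,x73)}
  {p60, p61} × {x71, x72, x73} = {(p60,x71), (p60,x72), (p60,x73), (p61,x71), (p61,x72), (p61,x73)}
  {p59, p60, p61} × {x71, x72, x73} = {(p59,x71), (p59,x72), (p59,x73), (p60,x71), (p60,x72), (p60,x73), (p61,x71), (p61,x72), (p61,x73)}
These 11 distinct sets form the basis B.
Close under arbitrary unions to get τ_{X×Y}; counting gives |τ_{X×Y}| = 18.


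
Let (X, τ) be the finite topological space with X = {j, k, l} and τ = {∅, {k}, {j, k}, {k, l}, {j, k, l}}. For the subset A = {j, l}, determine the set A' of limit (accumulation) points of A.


A' = ∅

For each x ∈ X, list the open sets U ∈ τ with x ∈ U, then check whether U ∩ (A ∖ {x}) ≠ ∅ for every such U.
  x = j: open {j, k} ∋ x has {j, k} ∩ (A ∖ {j}) = ∅, so x is NOT a limit point.
  x = k: open {k} ∋ x has {k} ∩ (A ∖ {k}) = ∅, so x is NOT a limit point.
  x = l: open {k, l} ∋ x has {k, l} ∩ (A ∖ {l}) = ∅, so x is NOT a limit point.
Collecting: A' = ∅.


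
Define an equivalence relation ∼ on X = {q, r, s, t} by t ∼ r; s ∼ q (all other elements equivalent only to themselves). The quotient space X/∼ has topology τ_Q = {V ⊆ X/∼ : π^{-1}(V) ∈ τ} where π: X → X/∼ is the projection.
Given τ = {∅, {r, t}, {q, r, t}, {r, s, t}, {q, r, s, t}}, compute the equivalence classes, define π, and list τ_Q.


X/∼ = {[q=s], [r=t]}; |τ_Q| = 3.

Equivalence classes: [q=s], [r=t].
Quotient map π: X → X/∼ sends q ↦ [q=s], r ↦ [r=t], s ↦ [q=s], t ↦ [r=t].
For each subset V ⊆ X/∼, compute π^{-1}(V) ⊆ X and check whether π^{-1}(V) ∈ τ. V is open in τ_Q iff π^{-1}(V) ∈ τ.
  V = {}: π^{-1}(V) = ∅ ∈ τ ✓.
  V = {[q=s]}: π^{-1}(V) = {q, s} ∉ τ ✗.
  V = {[r=t]}: π^{-1}(V) = {r, t} ∈ τ ✓.
  V = {[q=s], [r=t]}: π^{-1}(V) = {q, r, s, t} ∈ τ ✓.
Open sets in the quotient: τ_Q = {{}, {[r=t]}, {[q=s], [r=t]}} (3 elements).


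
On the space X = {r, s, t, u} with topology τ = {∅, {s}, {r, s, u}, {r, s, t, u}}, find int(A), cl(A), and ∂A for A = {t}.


int(A) = ∅, cl(A) = {t}, ∂A = {t}.

Closed sets in (X, τ) are complements of opens:
  closed(X, τ) = {∅, {t}, {r, t, u}, {r, s, t, u}}.
int(A) = ⋃ {U ∈ τ : U ⊆ A}. Opens contained in A: ∅.
Taking the union of these: int(A) = ∅.
cl(A) = ⋂ {C closed : A ⊆ C}. Closed sets containing A: {t}, {r, t, u}, {r, s, t, u}.
Intersecting these: cl(A) = {t}.
∂A = cl(A) ∖ int(A) = {t} ∖ ∅ = {t}.


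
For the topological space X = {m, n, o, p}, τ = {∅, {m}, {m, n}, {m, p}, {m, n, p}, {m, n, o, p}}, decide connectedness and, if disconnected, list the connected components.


(X, τ) is connected.

Find clopen sets (U ∈ τ with X ∖ U ∈ τ):
  U = ∅, X ∖ U = {m, n, o, p} — both open, so U is clopen.
  U = {m, n, o, p}, X ∖ U = ∅ — both open, so U is clopen.
Only trivial clopens (∅ and X) exist, so (X, τ) is connected.
Compute connected components by grouping points that agree on all clopens:
  component: {m, n, o, p}


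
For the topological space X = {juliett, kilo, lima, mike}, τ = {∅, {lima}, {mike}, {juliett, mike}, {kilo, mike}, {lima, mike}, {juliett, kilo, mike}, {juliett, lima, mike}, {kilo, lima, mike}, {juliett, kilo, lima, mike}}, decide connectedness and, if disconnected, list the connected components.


(X, τ) is disconnected; components = [{lima}, {juliett, kilo, mike}].

Find clopen sets (U ∈ τ with X ∖ U ∈ τ):
  U = ∅, X ∖ U = {juliett, kilo, lima, mike} — both open, so U is clopen.
  U = {lima}, X ∖ U = {juliett, kilo, mike} — both open, so U is clopen.
  U = {juliett, kilo, mike}, X ∖ U = {lima} — both open, so U is clopen.
  U = {juliett, kilo, lima, mike}, X ∖ U = ∅ — both open, so U is clopen.
Nontrivial clopen(s) exist: e.g. {juliett, kilo, mike}. So (X, τ) is disconnected.
Compute connected components by grouping points that agree on all clopens:
  component: {lima}
  component: {juliett, kilo, mike}


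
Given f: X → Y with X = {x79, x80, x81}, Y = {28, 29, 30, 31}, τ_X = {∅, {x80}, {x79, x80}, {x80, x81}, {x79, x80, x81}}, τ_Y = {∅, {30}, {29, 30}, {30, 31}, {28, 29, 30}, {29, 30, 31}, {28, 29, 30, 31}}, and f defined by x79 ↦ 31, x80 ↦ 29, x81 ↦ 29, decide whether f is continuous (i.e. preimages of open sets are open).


f is NOT continuous.

Compute f^{-1}(U) for each U ∈ τ_Y:
  U = ∅: f^{-1}(U) = ∅ ∈ τ_X ✓.
  U = {30}: f^{-1}(U) = ∅ ∈ τ_X ✓.
  U = {29, 30}: f^{-1}(U) = {x80, x81} ∈ τ_X ✓.
  U = {30, 31}: f^{-1}(U) = {x79} ∉ τ_X ✗.
  U = {28, 29, 30}: f^{-1}(U) = {x80, x81} ∈ τ_X ✓.
  U = {29, 30, 31}: f^{-1}(U) = {x79, x80, x81} ∈ τ_X ✓.
  U = {28, 29, 30, 31}: f^{-1}(U) = {x79, x80, x81} ∈ τ_X ✓.
Found U = {30, 31} with f^{-1}(U) = {x79} not in τ_X. Therefore f is NOT continuous.


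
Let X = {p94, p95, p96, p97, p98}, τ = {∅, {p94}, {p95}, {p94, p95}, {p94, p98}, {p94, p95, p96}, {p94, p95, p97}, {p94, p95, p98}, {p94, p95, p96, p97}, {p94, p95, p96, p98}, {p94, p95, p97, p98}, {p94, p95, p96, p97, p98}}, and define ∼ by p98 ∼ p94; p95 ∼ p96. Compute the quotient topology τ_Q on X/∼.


X/∼ = {[p94=p98], [p95=p96], [p97]}; |τ_Q| = 4.

Equivalence classes: [p94=p98], [p95=p96], [p97].
Quotient map π: X → X/∼ sends p94 ↦ [p94=p98], p95 ↦ [p95=p96], p96 ↦ [p95=p96], p97 ↦ [p97], p98 ↦ [p94=p98].
For each subset V ⊆ X/∼, compute π^{-1}(V) ⊆ X and check whether π^{-1}(V) ∈ τ. V is open in τ_Q iff π^{-1}(V) ∈ τ.
  V = {}: π^{-1}(V) = ∅ ∈ τ ✓.
  V = {[p94=p98]}: π^{-1}(V) = {p94, p98} ∈ τ ✓.
  V = {[p95=p96]}: π^{-1}(V) = {p95, p96} ∉ τ ✗.
  V = {[p94=p98], [p95=p96]}: π^{-1}(V) = {p94, p95, p96, p98} ∈ τ ✓.
  V = {[p97]}: π^{-1}(V) = {p97} ∉ τ ✗.
  V = {[p94=p98], [p97]}: π^{-1}(V) = {p94, p97, p98} ∉ τ ✗.
  V = {[p95=p96], [p97]}: π^{-1}(V) = {p95, p96, p97} ∉ τ ✗.
  V = {[p94=p98], [p95=p96], [p97]}: π^{-1}(V) = {p94, p95, p96, p97, p98} ∈ τ ✓.
Open sets in the quotient: τ_Q = {{}, {[p94=p98]}, {[p94=p98], [p95=p96]}, {[p94=p98], [p95=p96], [p97]}} (4 elements).


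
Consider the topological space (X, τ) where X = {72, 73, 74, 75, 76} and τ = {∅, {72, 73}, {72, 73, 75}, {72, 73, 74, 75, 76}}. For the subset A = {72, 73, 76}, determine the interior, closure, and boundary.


int(A) = {72, 73}, cl(A) = {72, 73, 74, 75, 76}, ∂A = {74, 75, 76}.

Closed sets in (X, τ) are complements of opens:
  closed(X, τ) = {∅, {74, 76}, {74, 75, 76}, {72, 73, 74, 75, 76}}.
int(A) = ⋃ {U ∈ τ : U ⊆ A}. Opens contained in A: ∅, {72, 73}.
Taking the union of these: int(A) = {72, 73}.
cl(A) = ⋂ {C closed : A ⊆ C}. Closed sets containing A: {72, 73, 74, 75, 76}.
Intersecting these: cl(A) = {72, 73, 74, 75, 76}.
∂A = cl(A) ∖ int(A) = {72, 73, 74, 75, 76} ∖ {72, 73} = {74, 75, 76}.


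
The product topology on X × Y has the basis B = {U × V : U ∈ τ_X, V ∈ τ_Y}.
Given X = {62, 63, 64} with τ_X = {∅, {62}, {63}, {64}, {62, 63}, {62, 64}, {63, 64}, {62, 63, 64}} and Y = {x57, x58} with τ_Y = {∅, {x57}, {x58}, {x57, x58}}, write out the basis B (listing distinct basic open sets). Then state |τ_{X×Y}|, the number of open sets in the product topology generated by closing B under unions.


Basis B = {∅ × ∅, {62} × {x57}, {62} × {x58}, {63} × {x57}, {63} × {x58}, {64} × {x57}, {64} × {x58}, {62} × {x57, x58}, {62, 63} × {x57}, {62, 64} × {x57}, {62, 63} × {x58}, {62, 64} × {x58}, {63} × {x57, x58}, {63, 64} × {x57}, {63, 64} × {x58}, {64} × {x57, x58}, {62, 63, 64} × {x57}, {62, 63, 64} × {x58}, {62, 63} × {x57, x58}, {62, 64} × {x57, x58}, {63, 64} × {x57, x58}, {62, 63, 64} × {x57, x58}}; |τ_{X×Y}| = 64.

Enumerate products U × V with U ∈ τ_X, V ∈ τ_Y (deduplicated):
  ∅ × ∅ = {} (∅)
  {62} × {x57} = {(62,x57)}
  {62} × {x58} = {(62,x58)}
  {63} × {x57} = {(63,x57)}
  {63} × {x58} = {(63,x58)}
  {64} × {x57} = {(64,x57)}
  {64} × {x58} = {(64,x58)}
  {62} × {x57, x58} = {(62,x57), (62,x58)}
  {62, 63} × {x57} = {(62,x57), (63,x57)}
  {62, 64} × {x57} = {(62,x57), (64,x57)}
  {62, 63} × {x58} = {(62,x58), (63,x58)}
  {62, 64} × {x58} = {(62,x58), (64,x58)}
  {63} × {x57, x58} = {(63,x57), (63,x58)}
  {63, 64} × {x57} = {(63,x57), (64,x57)}
  {63, 64} × {x58} = {(63,x58), (64,x58)}
  {64} × {x57, x58} = {(64,x57), (64,x58)}
  {62, 63, 64} × {x57} = {(62,x57), (63,x57), (64,x57)}
  {62, 63, 64} × {x58} = {(62,x58), (63,x58), (64,x58)}
  {62, 63} × {x57, x58} = {(62,x57), (62,x58), (63,x57), (63,x58)}
  {62, 64} × {x57, x58} = {(62,x57), (62,x58), (64,x57), (64,x58)}
  {63, 64} × {x57, x58} = {(63,x57), (63,x58), (64,x57), (64,x58)}
  {62, 63, 64} × {x57, x58} = {(62,x57), (62,x58), (63,x57), (63,x58), (64,x57), (64,x58)}
These 22 distinct sets form the basis B.
Close under arbitrary unions to get τ_{X×Y}; counting gives |τ_{X×Y}| = 64.
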